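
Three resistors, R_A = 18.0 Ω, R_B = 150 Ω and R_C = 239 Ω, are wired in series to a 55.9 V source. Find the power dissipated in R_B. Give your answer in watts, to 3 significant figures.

2.83 W

Series elements share the same current, so find I first, then use P = I²R.
R_total = 18.0 + 150 + 239 = 407.0 Ω
I = V / R_total = 55.9 / 407.0 = 0.1373 A
P_R_B = I² × R_B = (0.1373)² × 150 = 2.830 W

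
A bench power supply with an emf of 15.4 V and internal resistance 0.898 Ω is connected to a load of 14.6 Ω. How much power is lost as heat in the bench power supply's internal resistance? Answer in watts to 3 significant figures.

0.887 W

The source's internal resistance is just another series element carrying I; its dissipation is I²r.
I = ε / (r + R) = 15.4 / (0.898 + 14.6) = 0.9937 A
P_int = I² r = (0.9937)² × 0.898 = 0.8867 W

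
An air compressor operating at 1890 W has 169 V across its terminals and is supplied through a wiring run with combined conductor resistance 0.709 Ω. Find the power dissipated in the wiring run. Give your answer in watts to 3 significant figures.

The wiring run and load are in series, so the same current flows in both; the loss is I²R_line.
I = P / V = 1890 / 169 = 11.18 A through the wiring run.
P_line = I² R_line = (11.18)² × 0.709 = 88.67 W

88.7 W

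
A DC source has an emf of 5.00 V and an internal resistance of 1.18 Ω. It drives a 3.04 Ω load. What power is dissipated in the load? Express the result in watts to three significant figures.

4.27 W

The internal resistance and the load are in series, so the same I flows through both; get I from ε/(r+R), then I²R for the load.
I = ε / (r + R) = 5.00 / (1.18 + 3.04) = 1.185 A
P_load = I² R = (1.185)² × 3.04 = 4.268 W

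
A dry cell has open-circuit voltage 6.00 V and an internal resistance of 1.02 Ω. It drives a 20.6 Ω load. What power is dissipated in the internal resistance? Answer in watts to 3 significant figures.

0.0786 W

The source's internal resistance is just another series element carrying I; its dissipation is I²r.
I = ε / (r + R) = 6.00 / (1.02 + 20.6) = 0.2775 A
P_int = I² r = (0.2775)² × 1.02 = 0.07856 W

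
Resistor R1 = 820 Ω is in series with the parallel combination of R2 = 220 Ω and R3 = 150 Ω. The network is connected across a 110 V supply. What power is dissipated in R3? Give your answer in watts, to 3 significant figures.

0.776 W

Collapse R2‖R3 to a single equivalent, reducing the network to two series elements.
R_p = (220×150)/(220+150) = 89.19 Ω
R_total = 820 + 89.19 = 909.2 Ω
I = V / R_total = 110 / 909.2 = 0.1210 A
Voltage across the parallel pair: V_p = I × R_p = 0.1210 × 89.19 = 10.79 V
R3 is across V_p, so use P = V²/R for that branch.
P_R3 = (10.79)² / 150 = 0.7763 W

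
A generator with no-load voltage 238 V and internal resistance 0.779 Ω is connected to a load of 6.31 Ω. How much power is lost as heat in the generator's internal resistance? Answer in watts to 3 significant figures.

878 W

The source's internal resistance is just another series element carrying I; its dissipation is I²r.
I = ε / (r + R) = 238 / (0.779 + 6.31) = 33.57 A
P_int = I² r = (33.57)² × 0.779 = 878.1 W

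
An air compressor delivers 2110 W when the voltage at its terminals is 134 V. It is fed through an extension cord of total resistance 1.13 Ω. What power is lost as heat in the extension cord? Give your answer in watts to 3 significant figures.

Only the current and the line resistance are needed for the I²R loss.
I = P / V = 2110 / 134 = 15.75 A through the extension cord.
P_line = I² R_line = (15.75)² × 1.13 = 280.2 W

280 W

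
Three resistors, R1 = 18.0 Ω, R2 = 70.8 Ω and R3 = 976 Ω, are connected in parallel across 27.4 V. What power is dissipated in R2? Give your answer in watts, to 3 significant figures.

Every branch has 27.4 V across it, so for R2 the power is simply V²/R.
P_R2 = V² / R2 = (27.4)² / 70.8 Ω = 10.60 W

10.6 W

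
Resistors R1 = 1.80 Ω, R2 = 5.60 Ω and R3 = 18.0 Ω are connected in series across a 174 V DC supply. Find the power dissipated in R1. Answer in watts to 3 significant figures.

The current is common to all series resistors; compute it, then apply P = I²R for the target.
R_total = 1.80 + 5.60 + 18.0 = 25.40 Ω
I = V / R_total = 174 / 25.40 = 6.850 A
P_R1 = I² × R1 = (6.850)² × 1.80 = 84.47 W

84.5 W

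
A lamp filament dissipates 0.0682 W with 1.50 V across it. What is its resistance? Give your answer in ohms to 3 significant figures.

The two known quantities fix the third via R = V² / P.
R = (1.50)² / 0.0682 = 32.99 Ω

33.0 Ω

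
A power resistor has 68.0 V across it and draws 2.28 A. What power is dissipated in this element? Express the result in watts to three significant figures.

155 W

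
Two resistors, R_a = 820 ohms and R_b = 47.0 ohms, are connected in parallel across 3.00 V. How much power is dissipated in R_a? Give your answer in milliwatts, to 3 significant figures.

R_a sits directly across the source, so P = V²/R with V = 3.00 V.
P_R_a = V² / R_a = (3.00)² / 820 Ω = 0.01098 W

11.0 mW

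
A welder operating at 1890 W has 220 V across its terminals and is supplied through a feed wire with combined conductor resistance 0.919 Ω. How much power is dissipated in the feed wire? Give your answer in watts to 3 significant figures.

67.8 W

The feed wire and load are in series, so the same current flows in both; the loss is I²R_line.
I = P / V = 1890 / 220 = 8.591 A through the feed wire.
P_line = I² R_line = (8.591)² × 0.919 = 67.83 W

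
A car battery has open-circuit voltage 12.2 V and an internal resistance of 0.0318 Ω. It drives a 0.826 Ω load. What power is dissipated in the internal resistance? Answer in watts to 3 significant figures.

Internal loss is I²r, with I set by the total series resistance r+R.
I = ε / (r + R) = 12.2 / (0.0318 + 0.826) = 14.22 A
P_int = I² r = (14.22)² × 0.0318 = 6.432 W

6.43 W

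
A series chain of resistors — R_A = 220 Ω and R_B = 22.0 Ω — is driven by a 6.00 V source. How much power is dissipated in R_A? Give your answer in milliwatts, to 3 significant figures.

135 mW

Series elements share the same current, so find I first, then use P = I²R.
R_total = 220 + 22.0 = 242.0 Ω
I = V / R_total = 6.00 / 242.0 = 0.02479 A
P_R_A = I² × R_A = (0.02479)² × 220 = 0.1352 W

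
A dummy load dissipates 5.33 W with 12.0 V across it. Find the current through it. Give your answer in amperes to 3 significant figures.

The two known quantities fix the third via I = P / V.
I = 5.33 / 12.0 = 0.4442 A

0.444 A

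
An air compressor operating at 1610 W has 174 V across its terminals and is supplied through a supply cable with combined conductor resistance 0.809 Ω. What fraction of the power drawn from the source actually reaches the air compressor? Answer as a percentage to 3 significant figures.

I = P / V = 1610 / 174 = 9.253 A through the supply cable.
P_line = I² R_line = (9.253)² × 0.809 = 69.26 W
P_source = P_load + P_line = 1610 + 69.26 = 1679 W
η = P_load / P_source = 1610 / 1679 = 0.9588

95.9 %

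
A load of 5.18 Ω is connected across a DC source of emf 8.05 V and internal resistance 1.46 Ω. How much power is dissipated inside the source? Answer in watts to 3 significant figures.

The source's internal resistance is just another series element carrying I; its dissipation is I²r.
I = ε / (r + R) = 8.05 / (1.46 + 5.18) = 1.212 A
P_int = I² r = (1.212)² × 1.46 = 2.146 W

2.15 W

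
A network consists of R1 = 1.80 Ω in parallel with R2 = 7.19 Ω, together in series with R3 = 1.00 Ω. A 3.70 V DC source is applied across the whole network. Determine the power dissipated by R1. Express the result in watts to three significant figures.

Combine R1 and R2 into their parallel equivalent first, reducing the network to two series resistors.
R_p = (1.80×7.19)/(1.80+7.19) = 1.440 Ω
R_total = R_p + 1.00 = 1.440 + 1.00 = 2.440 Ω
I = V / R_total = 3.70 / 2.440 = 1.517 A
Voltage across the parallel pair: V_p = I × R_p = 1.517 × 1.440 = 2.183 V
Use P = V²/R for R1 with V = V_p.
P_R1 = (2.183)² / 1.80 = 2.648 W

2.65 W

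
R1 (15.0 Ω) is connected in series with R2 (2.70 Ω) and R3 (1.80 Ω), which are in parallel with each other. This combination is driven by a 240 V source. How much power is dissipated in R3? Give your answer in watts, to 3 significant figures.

144 W

Reduce the parallel pair to R_p first; the network is then a simple series string.
R_p = (2.70×1.80)/(2.70+1.80) = 1.080 Ω
R_total = 15.0 + 1.080 = 16.08 Ω
I = V / R_total = 240 / 16.08 = 14.93 A
Voltage across the parallel pair: V_p = I × R_p = 14.93 × 1.080 = 16.12 V
R3 is across V_p, so use P = V²/R for that branch.
P_R3 = (16.12)² / 1.80 = 144.4 W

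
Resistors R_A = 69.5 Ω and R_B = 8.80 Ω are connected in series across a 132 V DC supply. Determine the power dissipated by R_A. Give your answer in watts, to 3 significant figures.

198 W

Since the resistors are in series they all carry the loop current I = V/R_total; the power in any one is I²R.
R_total = 69.5 + 8.80 = 78.30 Ω
I = V / R_total = 132 / 78.30 = 1.686 A
P_R_A = I² × R_A = (1.686)² × 69.5 = 197.5 W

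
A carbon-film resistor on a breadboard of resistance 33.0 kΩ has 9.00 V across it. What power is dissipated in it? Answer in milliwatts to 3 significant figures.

2.45 mW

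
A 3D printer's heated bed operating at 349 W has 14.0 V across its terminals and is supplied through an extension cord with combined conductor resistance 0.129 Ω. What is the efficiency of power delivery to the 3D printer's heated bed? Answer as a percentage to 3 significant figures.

81.3 %

I = P / V = 349 / 14.0 = 24.93 A through the extension cord.
P_line = I² R_line = (24.93)² × 0.129 = 80.16 W
P_source = P_load + P_line = 349.0 + 80.16 = 429.2 W
η = P_load / P_source = 349.0 / 429.2 = 0.8132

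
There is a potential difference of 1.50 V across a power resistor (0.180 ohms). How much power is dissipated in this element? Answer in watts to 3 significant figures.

12.5 W

V and R are stated; P = V²/R avoids computing the current.
P = (1.50 V)² / 0.180 Ω = 12.50 W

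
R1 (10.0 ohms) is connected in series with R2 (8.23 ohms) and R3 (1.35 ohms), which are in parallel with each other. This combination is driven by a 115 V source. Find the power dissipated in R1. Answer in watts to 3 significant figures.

1060 W

Reduce the parallel pair to R_p first; the network is then a simple series string.
R_p = (8.23×1.35)/(8.23+1.35) = 1.160 Ω
R_total = 10.0 + 1.160 = 11.16 Ω
I = V / R_total = 115 / 11.16 = 10.30 A
R1 is in the main series path, so its power is I²R1.
P_R1 = (10.30)² × 10.0 = 1062 W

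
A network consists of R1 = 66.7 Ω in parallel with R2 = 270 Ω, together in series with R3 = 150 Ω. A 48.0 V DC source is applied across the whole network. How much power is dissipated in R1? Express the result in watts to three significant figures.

Reduce the parallel combination to a single R_p; the circuit then becomes R_p in series with the remaining resistor.
R_p = (66.7×270)/(66.7+270) = 53.49 Ω
R_total = R_p + 150 = 53.49 + 150 = 203.5 Ω
I = V / R_total = 48.0 / 203.5 = 0.2359 A
Voltage across the parallel pair: V_p = I × R_p = 0.2359 × 53.49 = 12.62 V
R1 sits across V_p; its power is V_p²/R.
P_R1 = (12.62)² / 66.7 = 2.387 W

2.39 W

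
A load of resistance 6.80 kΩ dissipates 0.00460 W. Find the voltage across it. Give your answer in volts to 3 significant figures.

5.59 V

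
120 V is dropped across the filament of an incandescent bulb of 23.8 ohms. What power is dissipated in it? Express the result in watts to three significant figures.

605 W

Voltage and resistance are given, so P = V²/R is the one-step route.
P = (120 V)² / 23.8 Ω = 605.0 W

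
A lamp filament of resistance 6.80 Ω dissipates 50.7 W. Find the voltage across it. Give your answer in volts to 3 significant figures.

18.6 V

Rearranging the power relation for the two known quantities gives V = √(P R).
V = √(50.7 × 6.80) = 18.57 V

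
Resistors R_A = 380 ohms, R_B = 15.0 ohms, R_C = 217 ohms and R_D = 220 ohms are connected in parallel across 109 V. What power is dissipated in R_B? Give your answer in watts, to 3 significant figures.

792 W

The supply voltage appears across each parallel branch — just use P = V²/R_B.
P_R_B = V² / R_B = (109)² / 15.0 Ω = 792.1 W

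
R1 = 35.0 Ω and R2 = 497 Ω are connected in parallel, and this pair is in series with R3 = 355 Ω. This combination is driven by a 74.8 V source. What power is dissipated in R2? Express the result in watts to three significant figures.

Combine R1 and R2 into their parallel equivalent first, reducing the network to two series resistors.
R_p = (35.0×497)/(35.0+497) = 32.70 Ω
R_total = R_p + 355 = 32.70 + 355 = 387.7 Ω
I = V / R_total = 74.8 / 387.7 = 0.1929 A
Voltage across the parallel pair: V_p = I × R_p = 0.1929 × 32.70 = 6.308 V
R2 has V_p across it, so P = V_p²/R2.
P_R2 = (6.308)² / 497 = 0.08007 W

0.0801 W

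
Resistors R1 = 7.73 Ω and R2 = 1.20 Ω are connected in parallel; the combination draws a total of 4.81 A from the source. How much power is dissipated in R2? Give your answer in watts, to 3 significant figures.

The branches share the same voltage, but only the total current is given — find V from the equivalent resistance first.
1/R_eq = 1/7.73 + 1/1.20 ⇒ R_eq = 1.039 Ω
V = I_total × R_eq = 4.810 × 1.039 = 4.996 V
P_R2 = V² / R2 = (4.996)² / 1.20 = 20.80 W

20.8 W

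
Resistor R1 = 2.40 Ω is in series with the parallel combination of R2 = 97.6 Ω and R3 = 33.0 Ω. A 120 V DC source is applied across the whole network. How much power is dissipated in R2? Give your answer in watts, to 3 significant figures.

123 W

First combine the parallel branches into one equivalent R_p, then R1 + R_p is a series pair.
R_p = (97.6×33.0)/(97.6+33.0) = 24.66 Ω
R_total = 2.40 + 24.66 = 27.06 Ω
I = V / R_total = 120 / 27.06 = 4.434 A
Voltage across the parallel pair: V_p = I × R_p = 4.434 × 24.66 = 109.4 V
R2 sees V_p directly, so P = V_p² / R2.
P_R2 = (109.4)² / 97.6 = 122.5 W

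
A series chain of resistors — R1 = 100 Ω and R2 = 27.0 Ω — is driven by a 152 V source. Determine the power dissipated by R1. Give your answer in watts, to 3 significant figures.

143 W

In a series string the same current flows through every resistor — find that current, then P = I²R for the one we want.
R_total = 100 + 27.0 = 127.0 Ω
I = V / R_total = 152 / 127.0 = 1.197 A
P_R1 = I² × R1 = (1.197)² × 100 = 143.2 W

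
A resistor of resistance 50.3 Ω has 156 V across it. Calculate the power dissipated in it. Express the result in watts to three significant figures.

484 W

With V across and R both known, P = V²/R gives the dissipation directly.
P = (156 V)² / 50.3 Ω = 483.8 W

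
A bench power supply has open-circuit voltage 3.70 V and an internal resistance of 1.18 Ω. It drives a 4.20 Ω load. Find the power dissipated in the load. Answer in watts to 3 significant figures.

1.99 W

Find the circuit current first, then P = I²R for the load (series elements share I).
I = ε / (r + R) = 3.70 / (1.18 + 4.20) = 0.6877 A
P_load = I² R = (0.6877)² × 4.20 = 1.986 W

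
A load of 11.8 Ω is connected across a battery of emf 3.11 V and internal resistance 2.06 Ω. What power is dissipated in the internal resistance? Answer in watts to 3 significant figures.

0.104 W

r is in series with the load, so it carries the full circuit current — the loss in it is I²r.
I = ε / (r + R) = 3.11 / (2.06 + 11.8) = 0.2244 A
P_int = I² r = (0.2244)² × 2.06 = 0.1037 W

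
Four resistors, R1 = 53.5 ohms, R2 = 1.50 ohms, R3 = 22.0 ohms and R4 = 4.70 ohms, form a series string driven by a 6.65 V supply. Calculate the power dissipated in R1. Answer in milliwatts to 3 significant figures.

Since the resistors are in series they all carry the loop current I = V/R_total; the power in any one is I²R.
R_total = 53.5 + 1.50 + 22.0 + 4.70 = 81.70 Ω
I = V / R_total = 6.65 / 81.70 = 0.08140 A
P_R1 = I² × R1 = (0.08140)² × 53.5 = 0.3544 W

354 mW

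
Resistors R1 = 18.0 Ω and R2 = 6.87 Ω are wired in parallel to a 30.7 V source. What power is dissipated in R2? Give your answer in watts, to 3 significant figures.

R2 sits directly across the source, so P = V²/R with V = 30.7 V.
P_R2 = V² / R2 = (30.7)² / 6.87 Ω = 137.2 W

137 W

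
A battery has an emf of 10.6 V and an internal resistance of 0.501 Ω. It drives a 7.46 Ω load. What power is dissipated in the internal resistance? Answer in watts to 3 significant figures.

The source's internal resistance is just another series element carrying I; its dissipation is I²r.
I = ε / (r + R) = 10.6 / (0.501 + 7.46) = 1.331 A
P_int = I² r = (1.331)² × 0.501 = 0.8882 W

0.888 W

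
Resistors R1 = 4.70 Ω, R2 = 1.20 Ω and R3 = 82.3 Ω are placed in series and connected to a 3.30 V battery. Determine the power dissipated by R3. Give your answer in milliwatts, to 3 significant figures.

The current is common to all series resistors; compute it, then apply P = I²R for the target.
R_total = 4.70 + 1.20 + 82.3 = 88.20 Ω
I = V / R_total = 3.30 / 88.20 = 0.03741 A
P_R3 = I² × R3 = (0.03741)² × 82.3 = 0.1152 W

115 mW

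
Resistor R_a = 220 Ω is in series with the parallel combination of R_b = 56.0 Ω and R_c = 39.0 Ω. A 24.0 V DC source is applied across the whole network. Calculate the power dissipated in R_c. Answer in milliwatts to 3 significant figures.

Reduce the parallel pair to R_p first; the network is then a simple series string.
R_p = (56.0×39.0)/(56.0+39.0) = 22.99 Ω
R_total = 220 + 22.99 = 243.0 Ω
I = V / R_total = 24.0 / 243.0 = 0.09877 A
Voltage across the parallel pair: V_p = I × R_p = 0.09877 × 22.99 = 2.271 V
R_c sees V_p directly, so P = V_p² / R_c.
P_R_c = (2.271)² / 39.0 = 0.1322 W

132 mW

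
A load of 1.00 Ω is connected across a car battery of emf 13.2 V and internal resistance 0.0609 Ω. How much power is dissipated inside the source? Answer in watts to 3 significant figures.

9.43 W

The internal resistance carries the same current as the load; P_int = I²r.
I = ε / (r + R) = 13.2 / (0.0609 + 1.00) = 12.44 A
P_int = I² r = (12.44)² × 0.0609 = 9.428 W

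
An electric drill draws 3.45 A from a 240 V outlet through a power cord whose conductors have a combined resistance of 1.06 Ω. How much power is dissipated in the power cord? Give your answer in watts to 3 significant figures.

The power cord and load are in series, so the same current flows in both; the loss is I²R_line.
The power cord carries the full 3.45 A.
P_line = I² R_line = (3.450)² × 1.06 = 12.62 W

12.6 W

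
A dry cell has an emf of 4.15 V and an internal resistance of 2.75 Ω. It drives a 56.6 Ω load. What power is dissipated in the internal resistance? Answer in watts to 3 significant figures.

0.0134 W

The source's internal resistance is just another series element carrying I; its dissipation is I²r.
I = ε / (r + R) = 4.15 / (2.75 + 56.6) = 0.06992 A
P_int = I² r = (0.06992)² × 2.75 = 0.01345 W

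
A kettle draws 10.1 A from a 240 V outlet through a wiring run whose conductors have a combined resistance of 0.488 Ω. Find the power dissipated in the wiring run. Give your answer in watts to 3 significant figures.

49.8 W

Line loss is just I²R for the cable — we know both I and R_line directly.
The wiring run carries the full 10.1 A.
P_line = I² R_line = (10.10)² × 0.488 = 49.78 W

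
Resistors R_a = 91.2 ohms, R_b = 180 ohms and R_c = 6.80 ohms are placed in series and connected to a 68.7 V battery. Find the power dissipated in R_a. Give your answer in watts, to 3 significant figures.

Series elements share the same current, so find I first, then use P = I²R.
R_total = 91.2 + 180 + 6.80 = 278.0 Ω
I = V / R_total = 68.7 / 278.0 = 0.2471 A
P_R_a = I² × R_a = (0.2471)² × 91.2 = 5.570 W

5.57 W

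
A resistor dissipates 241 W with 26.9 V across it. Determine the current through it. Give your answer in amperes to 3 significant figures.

From P = V I = I²R = V²/R, with the two given quantities we get I = P / V.
I = 241 / 26.9 = 8.959 A

8.96 A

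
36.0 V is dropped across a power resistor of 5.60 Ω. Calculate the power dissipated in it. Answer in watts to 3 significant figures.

We know the drop across the element and its resistance — P = V²/R, one step.
P = (36.0 V)² / 5.60 Ω = 231.4 W

231 W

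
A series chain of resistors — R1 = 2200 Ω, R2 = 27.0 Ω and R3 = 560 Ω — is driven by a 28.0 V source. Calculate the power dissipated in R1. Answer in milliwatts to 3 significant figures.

The current is common to all series resistors; compute it, then apply P = I²R for the target.
R_total = 2200 + 27.0 + 560 = 2787 Ω
I = V / R_total = 28.0 / 2787 = 0.01005 A
P_R1 = I² × R1 = (0.01005)² × 2200 = 0.2221 W

222 mW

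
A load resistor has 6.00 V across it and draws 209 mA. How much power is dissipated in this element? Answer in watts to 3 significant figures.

1.25 W

V and I are known directly — P = V I, no intermediate step needed.
P = 6.00 V × 0.2090 A = 1.254 W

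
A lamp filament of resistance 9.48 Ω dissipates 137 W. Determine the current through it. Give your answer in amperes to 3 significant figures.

The two known quantities fix the third via I = √(P / R).
I = √(137 / 9.48) = 3.802 A

3.80 A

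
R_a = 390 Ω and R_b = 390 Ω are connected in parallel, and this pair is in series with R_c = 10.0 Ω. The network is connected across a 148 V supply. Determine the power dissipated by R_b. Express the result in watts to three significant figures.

50.8 W

Collapse the R_a‖R_b pair into one equivalent R_p; then R_p and R_c form a series string.
R_p = (390×390)/(390+390) = 195.0 Ω
R_total = R_p + 10.0 = 195.0 + 10.0 = 205.0 Ω
I = V / R_total = 148 / 205.0 = 0.7220 A
Voltage across the parallel pair: V_p = I × R_p = 0.7220 × 195.0 = 140.8 V
R_b has V_p across it, so P = V_p²/R_b.
P_R_b = (140.8)² / 390 = 50.82 W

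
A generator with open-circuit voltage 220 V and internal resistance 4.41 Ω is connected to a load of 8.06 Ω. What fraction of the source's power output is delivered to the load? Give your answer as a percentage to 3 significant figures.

64.6 %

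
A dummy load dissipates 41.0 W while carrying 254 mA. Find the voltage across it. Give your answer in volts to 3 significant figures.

The two known quantities fix the third via V = P / I.
V = 41.0 / 0.2540 = 161.4 V

161 V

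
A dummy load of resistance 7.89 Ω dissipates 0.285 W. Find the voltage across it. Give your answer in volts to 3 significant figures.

1.50 V

The two known quantities fix the third via V = √(P R).
V = √(0.285 × 7.89) = 1.500 V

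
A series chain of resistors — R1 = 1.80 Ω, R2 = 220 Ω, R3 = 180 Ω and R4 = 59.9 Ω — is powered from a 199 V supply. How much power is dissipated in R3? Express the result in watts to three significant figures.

33.4 W

Every series element carries the same I. Get I from the total resistance, then P = I² × R3.
R_total = 1.80 + 220 + 180 + 59.9 = 461.7 Ω
I = V / R_total = 199 / 461.7 = 0.4310 A
P_R3 = I² × R3 = (0.4310)² × 180 = 33.44 W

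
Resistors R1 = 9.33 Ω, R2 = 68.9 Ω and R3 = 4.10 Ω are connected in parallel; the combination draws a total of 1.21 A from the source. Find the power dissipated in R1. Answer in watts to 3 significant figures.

1.17 W

Parallel branches share V, not I — compute V via R_eq, then use V²/R for the target branch.
1/R_eq = 1/9.33 + 1/68.9 + 1/4.10 ⇒ R_eq = 2.735 Ω
V = I_total × R_eq = 1.210 × 2.735 = 3.310 V
P_R1 = V² / R1 = (3.310)² / 9.33 = 1.174 W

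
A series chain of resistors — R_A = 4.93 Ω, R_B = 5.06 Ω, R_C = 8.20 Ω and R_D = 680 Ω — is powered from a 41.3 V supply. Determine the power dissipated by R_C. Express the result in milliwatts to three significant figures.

28.7 mW

In a series string the same current flows through every resistor — find that current, then P = I²R for the one we want.
R_total = 4.93 + 5.06 + 8.20 + 680 = 698.2 Ω
I = V / R_total = 41.3 / 698.2 = 0.05915 A
P_R_C = I² × R_C = (0.05915)² × 8.20 = 0.02869 W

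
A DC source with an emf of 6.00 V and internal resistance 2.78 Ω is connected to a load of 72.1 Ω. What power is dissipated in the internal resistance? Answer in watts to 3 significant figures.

The source's internal resistance is just another series element carrying I; its dissipation is I²r.
I = ε / (r + R) = 6.00 / (2.78 + 72.1) = 0.08013 A
P_int = I² r = (0.08013)² × 2.78 = 0.01785 W

0.0178 W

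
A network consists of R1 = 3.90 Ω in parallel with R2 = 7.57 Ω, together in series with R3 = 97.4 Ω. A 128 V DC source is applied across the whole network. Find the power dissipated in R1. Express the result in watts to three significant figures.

2.78 W

Collapse the R1‖R2 pair into one equivalent R_p; then R_p and R3 form a series string.
R_p = (3.90×7.57)/(3.90+7.57) = 2.574 Ω
R_total = R_p + 97.4 = 2.574 + 97.4 = 99.97 Ω
I = V / R_total = 128 / 99.97 = 1.280 A
Voltage across the parallel pair: V_p = I × R_p = 1.280 × 2.574 = 3.295 V
R1 sits across V_p; its power is V_p²/R.
P_R1 = (3.295)² / 3.90 = 2.785 W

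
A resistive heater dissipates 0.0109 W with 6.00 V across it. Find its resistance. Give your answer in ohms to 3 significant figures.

3300 Ω

The two known quantities fix the third via R = V² / P.
R = (6.00)² / 0.0109 = 3303 Ω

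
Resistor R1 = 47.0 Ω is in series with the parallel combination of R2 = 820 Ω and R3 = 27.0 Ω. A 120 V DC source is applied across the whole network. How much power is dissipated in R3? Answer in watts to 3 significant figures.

Collapse R2‖R3 to a single equivalent, reducing the network to two series elements.
R_p = (820×27.0)/(820+27.0) = 26.14 Ω
R_total = 47.0 + 26.14 = 73.14 Ω
I = V / R_total = 120 / 73.14 = 1.641 A
Voltage across the parallel pair: V_p = I × R_p = 1.641 × 26.14 = 42.89 V
With V_p across R3, its power is V_p²/R3.
P_R3 = (42.89)² / 27.0 = 68.12 W

68.1 W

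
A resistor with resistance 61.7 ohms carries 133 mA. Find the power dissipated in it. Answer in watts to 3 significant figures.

1.09 W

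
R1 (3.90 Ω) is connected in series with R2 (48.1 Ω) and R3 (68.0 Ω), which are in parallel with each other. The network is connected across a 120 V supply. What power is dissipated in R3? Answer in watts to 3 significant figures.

163 W

Replace R2 and R3 with their parallel equivalent so the circuit becomes R1 in series with R_p.
R_p = (48.1×68.0)/(48.1+68.0) = 28.17 Ω
R_total = 3.90 + 28.17 = 32.07 Ω
I = V / R_total = 120 / 32.07 = 3.742 A
Voltage across the parallel pair: V_p = I × R_p = 3.742 × 28.17 = 105.4 V
R3 sees V_p directly, so P = V_p² / R3.
P_R3 = (105.4)² / 68.0 = 163.4 W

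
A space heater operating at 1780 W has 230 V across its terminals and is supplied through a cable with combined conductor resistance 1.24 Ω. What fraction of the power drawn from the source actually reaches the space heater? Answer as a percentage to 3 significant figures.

96.0 %

I = P / V = 1780 / 230 = 7.739 A through the cable.
P_line = I² R_line = (7.739)² × 1.24 = 74.27 W
P_source = P_load + P_line = 1780 + 74.27 = 1854 W
η = P_load / P_source = 1780 / 1854 = 0.9599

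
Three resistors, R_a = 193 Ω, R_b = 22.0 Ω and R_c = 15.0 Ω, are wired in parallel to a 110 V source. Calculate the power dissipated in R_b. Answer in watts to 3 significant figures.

The supply voltage appears across each parallel branch — just use P = V²/R_b.
P_R_b = V² / R_b = (110)² / 22.0 Ω = 550.0 W

550 W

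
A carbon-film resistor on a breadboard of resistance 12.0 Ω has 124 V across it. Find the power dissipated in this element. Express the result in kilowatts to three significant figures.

1.28 kW

With V across and R both known, P = V²/R gives the dissipation directly.
P = (124 V)² / 12.0 Ω = 1281 W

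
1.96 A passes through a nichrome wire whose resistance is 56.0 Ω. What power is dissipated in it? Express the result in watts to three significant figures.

215 W

With I and R stated, P = I²R applies in one step.
P = (1.960 A)² × 56.0 Ω = 215.1 W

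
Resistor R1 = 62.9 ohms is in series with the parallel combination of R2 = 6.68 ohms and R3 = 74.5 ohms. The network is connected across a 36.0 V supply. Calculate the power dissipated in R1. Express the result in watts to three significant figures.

17.1 W

Replace R2 and R3 with their parallel equivalent so the circuit becomes R1 in series with R_p.
R_p = (6.68×74.5)/(6.68+74.5) = 6.130 Ω
R_total = 62.9 + 6.130 = 69.03 Ω
I = V / R_total = 36.0 / 69.03 = 0.5215 A
The full supply current passes through R1: P = I²R.
P_R1 = (0.5215)² × 62.9 = 17.11 W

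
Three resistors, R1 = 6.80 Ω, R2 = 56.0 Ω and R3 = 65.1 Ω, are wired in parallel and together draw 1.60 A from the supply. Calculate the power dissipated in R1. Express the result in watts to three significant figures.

11.6 W

Only the total current is stated, so first find the parallel equivalent to get the voltage across the combination.
1/R_eq = 1/6.80 + 1/56.0 + 1/65.1 ⇒ R_eq = 5.547 Ω
V = I_total × R_eq = 1.600 × 5.547 = 8.875 V
P_R1 = V² / R1 = (8.875)² / 6.80 = 11.58 W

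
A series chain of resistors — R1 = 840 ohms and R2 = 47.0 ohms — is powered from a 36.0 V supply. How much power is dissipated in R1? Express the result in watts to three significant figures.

1.38 W

Series elements share the same current, so find I first, then use P = I²R.
R_total = 840 + 47.0 = 887.0 Ω
I = V / R_total = 36.0 / 887.0 = 0.04059 A
P_R1 = I² × R1 = (0.04059)² × 840 = 1.384 W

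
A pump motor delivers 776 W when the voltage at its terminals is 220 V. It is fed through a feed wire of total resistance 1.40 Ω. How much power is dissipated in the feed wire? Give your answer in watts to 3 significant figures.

17.4 W

The feed wire is a series resistance carrying the load current; its dissipation is I²R_line.
I = P / V = 776 / 220 = 3.527 A through the feed wire.
P_line = I² R_line = (3.527)² × 1.40 = 17.42 W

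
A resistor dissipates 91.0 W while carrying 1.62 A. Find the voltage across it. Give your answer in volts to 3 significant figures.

56.2 V

Inverting the appropriate power form: V = P / I.
V = 91.0 / 1.620 = 56.17 V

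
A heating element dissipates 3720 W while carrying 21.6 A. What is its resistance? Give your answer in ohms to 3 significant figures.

Inverting the appropriate power form: R = P / I².
R = 3720 / (21.60)² = 7.973 Ω

7.97 Ω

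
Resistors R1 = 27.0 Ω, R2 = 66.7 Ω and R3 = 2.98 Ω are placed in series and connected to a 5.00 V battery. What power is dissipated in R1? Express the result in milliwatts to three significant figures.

72.2 mW

The current is common to all series resistors; compute it, then apply P = I²R for the target.
R_total = 27.0 + 66.7 + 2.98 = 96.68 Ω
I = V / R_total = 5.00 / 96.68 = 0.05172 A
P_R1 = I² × R1 = (0.05172)² × 27.0 = 0.07222 W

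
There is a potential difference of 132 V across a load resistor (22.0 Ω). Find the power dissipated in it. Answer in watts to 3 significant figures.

792 W

Voltage and resistance are given, so P = V²/R is the one-step route.
P = (132 V)² / 22.0 Ω = 792.0 W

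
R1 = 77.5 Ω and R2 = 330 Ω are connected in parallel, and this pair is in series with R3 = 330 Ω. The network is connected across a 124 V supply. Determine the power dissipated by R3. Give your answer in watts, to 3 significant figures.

32.9 W

Reduce the parallel combination to a single R_p; the circuit then becomes R_p in series with the remaining resistor.
R_p = (77.5×330)/(77.5+330) = 62.76 Ω
R_total = R_p + 330 = 62.76 + 330 = 392.8 Ω
I = V / R_total = 124 / 392.8 = 0.3157 A
R3 is the series element, so its power is I²R.
P_R3 = (0.3157)² × 330 = 32.89 W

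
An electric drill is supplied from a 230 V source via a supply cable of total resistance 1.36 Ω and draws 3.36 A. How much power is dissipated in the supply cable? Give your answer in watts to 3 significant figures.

The supply cable and load are in series, so the same current flows in both; the loss is I²R_line.
The supply cable carries the full 3.36 A.
P_line = I² R_line = (3.360)² × 1.36 = 15.35 W

15.4 W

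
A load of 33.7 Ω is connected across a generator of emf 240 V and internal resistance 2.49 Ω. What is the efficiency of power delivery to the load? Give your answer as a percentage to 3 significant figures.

93.1 %

The source delivers εI, of which I²R reaches the load and I²r is lost; since I is common, η = R/(R+r).
η = R / (R + r) = 33.7 / (33.7 + 2.49) = 0.9312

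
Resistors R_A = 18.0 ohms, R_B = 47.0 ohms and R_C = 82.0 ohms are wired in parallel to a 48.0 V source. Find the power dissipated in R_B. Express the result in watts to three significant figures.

49.0 W

R_B sits directly across the source, so P = V²/R with V = 48.0 V.
P_R_B = V² / R_B = (48.0)² / 47.0 Ω = 49.02 W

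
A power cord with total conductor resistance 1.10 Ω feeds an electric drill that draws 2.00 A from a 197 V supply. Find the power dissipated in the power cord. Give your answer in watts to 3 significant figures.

4.40 W

Line loss is just I²R for the cable — we know both I and R_line directly.
The power cord carries the full 2.00 A.
P_line = I² R_line = (2.000)² × 1.10 = 4.400 W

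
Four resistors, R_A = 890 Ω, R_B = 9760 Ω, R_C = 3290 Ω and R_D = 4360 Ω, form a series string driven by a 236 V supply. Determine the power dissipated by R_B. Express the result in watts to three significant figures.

Series elements share the same current, so find I first, then use P = I²R.
R_total = 890 + 9760 + 3290 + 4360 = 18300 Ω
I = V / R_total = 236 / 18300 = 0.01290 A
P_R_B = I² × R_B = (0.01290)² × 9760 = 1.623 W

1.62 W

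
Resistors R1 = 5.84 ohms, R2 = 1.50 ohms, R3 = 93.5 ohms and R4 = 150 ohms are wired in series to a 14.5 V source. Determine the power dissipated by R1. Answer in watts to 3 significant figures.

In a series string the same current flows through every resistor — find that current, then P = I²R for the one we want.
R_total = 5.84 + 1.50 + 93.5 + 150 = 250.8 Ω
I = V / R_total = 14.5 / 250.8 = 0.05781 A
P_R1 = I² × R1 = (0.05781)² × 5.84 = 0.01951 W

0.0195 W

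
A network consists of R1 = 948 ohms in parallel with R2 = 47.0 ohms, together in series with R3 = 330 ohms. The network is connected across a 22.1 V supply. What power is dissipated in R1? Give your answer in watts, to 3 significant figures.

0.00736 W

Reduce the parallel combination to a single R_p; the circuit then becomes R_p in series with the remaining resistor.
R_p = (948×47.0)/(948+47.0) = 44.78 Ω
R_total = R_p + 330 = 44.78 + 330 = 374.8 Ω
I = V / R_total = 22.1 / 374.8 = 0.05897 A
Voltage across the parallel pair: V_p = I × R_p = 0.05897 × 44.78 = 2.641 V
R1 has V_p across it, so P = V_p²/R1.
P_R1 = (2.641)² / 948 = 0.007355 W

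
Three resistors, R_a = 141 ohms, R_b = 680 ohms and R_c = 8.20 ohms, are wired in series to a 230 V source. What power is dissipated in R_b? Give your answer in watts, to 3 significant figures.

Since the resistors are in series they all carry the loop current I = V/R_total; the power in any one is I²R.
R_total = 141 + 680 + 8.20 = 829.2 Ω
I = V / R_total = 230 / 829.2 = 0.2774 A
P_R_b = I² × R_b = (0.2774)² × 680 = 52.32 W

52.3 W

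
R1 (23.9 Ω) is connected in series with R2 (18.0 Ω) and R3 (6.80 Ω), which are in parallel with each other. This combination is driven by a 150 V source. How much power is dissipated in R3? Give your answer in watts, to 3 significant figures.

96.9 W

Reduce the parallel pair to R_p first; the network is then a simple series string.
R_p = (18.0×6.80)/(18.0+6.80) = 4.935 Ω
R_total = 23.9 + 4.935 = 28.84 Ω
I = V / R_total = 150 / 28.84 = 5.202 A
Voltage across the parallel pair: V_p = I × R_p = 5.202 × 4.935 = 25.67 V
With V_p across R3, its power is V_p²/R3.
P_R3 = (25.67)² / 6.80 = 96.93 W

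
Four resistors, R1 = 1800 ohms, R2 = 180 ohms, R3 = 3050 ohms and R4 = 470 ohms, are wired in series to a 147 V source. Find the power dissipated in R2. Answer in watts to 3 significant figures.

The current is common to all series resistors; compute it, then apply P = I²R for the target.
R_total = 1800 + 180 + 3050 + 470 = 5500 Ω
I = V / R_total = 147 / 5500 = 0.02673 A
P_R2 = I² × R2 = (0.02673)² × 180 = 0.1286 W

0.129 W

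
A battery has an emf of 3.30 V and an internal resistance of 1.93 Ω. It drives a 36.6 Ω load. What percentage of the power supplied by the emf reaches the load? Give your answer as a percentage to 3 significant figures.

95.0 %

Both r and R carry the same current, so the power split is just the resistance split: η = R/(R+r).
η = R / (R + r) = 36.6 / (36.6 + 1.93) = 0.9499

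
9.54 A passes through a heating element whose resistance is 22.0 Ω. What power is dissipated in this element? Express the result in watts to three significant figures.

2000 W

The current through and the resistance of the element are both given; use P = I²R.
P = (9.540 A)² × 22.0 Ω = 2002 W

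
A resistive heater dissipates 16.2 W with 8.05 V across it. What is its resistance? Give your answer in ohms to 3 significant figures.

Rearranging the power relation for the two known quantities gives R = V² / P.
R = (8.05)² / 16.2 = 4.000 Ω

4.00 Ω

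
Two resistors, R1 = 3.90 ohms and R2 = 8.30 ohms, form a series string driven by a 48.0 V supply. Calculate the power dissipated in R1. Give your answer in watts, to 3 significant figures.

60.4 W

Series elements share the same current, so find I first, then use P = I²R.
R_total = 3.90 + 8.30 = 12.20 Ω
I = V / R_total = 48.0 / 12.20 = 3.934 A
P_R1 = I² × R1 = (3.934)² × 3.90 = 60.37 W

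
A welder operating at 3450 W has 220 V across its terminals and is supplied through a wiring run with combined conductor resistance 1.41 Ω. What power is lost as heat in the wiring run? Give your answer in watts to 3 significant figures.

347 W

Only the current and the line resistance are needed for the I²R loss.
I = P / V = 3450 / 220 = 15.68 A through the wiring run.
P_line = I² R_line = (15.68)² × 1.41 = 346.7 W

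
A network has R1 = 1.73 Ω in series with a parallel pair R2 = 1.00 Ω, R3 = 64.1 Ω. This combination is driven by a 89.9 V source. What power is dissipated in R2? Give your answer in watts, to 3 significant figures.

Replace R2 and R3 with their parallel equivalent so the circuit becomes R1 in series with R_p.
R_p = (1.00×64.1)/(1.00+64.1) = 0.9846 Ω
R_total = 1.73 + 0.9846 = 2.715 Ω
I = V / R_total = 89.9 / 2.715 = 33.12 A
Voltage across the parallel pair: V_p = I × R_p = 33.12 × 0.9846 = 32.61 V
With V_p across R2, its power is V_p²/R2.
P_R2 = (32.61)² / 1.00 = 1063 W

1060 W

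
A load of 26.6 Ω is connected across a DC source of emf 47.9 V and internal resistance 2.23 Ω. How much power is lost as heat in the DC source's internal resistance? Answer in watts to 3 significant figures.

6.16 W

r is in series with the load, so it carries the full circuit current — the loss in it is I²r.
I = ε / (r + R) = 47.9 / (2.23 + 26.6) = 1.661 A
P_int = I² r = (1.661)² × 2.23 = 6.156 W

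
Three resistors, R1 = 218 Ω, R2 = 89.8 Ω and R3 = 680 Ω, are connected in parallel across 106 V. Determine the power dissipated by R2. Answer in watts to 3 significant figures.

125 W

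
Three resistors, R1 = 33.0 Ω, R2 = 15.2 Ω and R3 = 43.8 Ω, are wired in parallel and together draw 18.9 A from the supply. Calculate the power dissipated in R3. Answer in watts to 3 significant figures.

The branches share the same voltage, but only the total current is given — find V from the equivalent resistance first.
1/R_eq = 1/33.0 + 1/15.2 + 1/43.8 ⇒ R_eq = 8.409 Ω
V = I_total × R_eq = 18.90 × 8.409 = 158.9 V
P_R3 = V² / R3 = (158.9)² / 43.8 = 576.7 W

577 W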